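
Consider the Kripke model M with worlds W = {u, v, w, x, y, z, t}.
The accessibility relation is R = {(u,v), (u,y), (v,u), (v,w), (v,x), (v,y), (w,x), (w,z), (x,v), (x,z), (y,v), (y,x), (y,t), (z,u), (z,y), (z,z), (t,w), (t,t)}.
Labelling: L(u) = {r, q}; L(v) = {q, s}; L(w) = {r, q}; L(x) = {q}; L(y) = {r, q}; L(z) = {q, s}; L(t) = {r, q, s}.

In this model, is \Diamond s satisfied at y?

Recall that \Diamond ψ holds at a world iff ψ holds at some accessible world.
At y: \Diamond s requires s at some successor in {v, x, t}.
  s holds at v, so \Diamond s is true at y.

Yes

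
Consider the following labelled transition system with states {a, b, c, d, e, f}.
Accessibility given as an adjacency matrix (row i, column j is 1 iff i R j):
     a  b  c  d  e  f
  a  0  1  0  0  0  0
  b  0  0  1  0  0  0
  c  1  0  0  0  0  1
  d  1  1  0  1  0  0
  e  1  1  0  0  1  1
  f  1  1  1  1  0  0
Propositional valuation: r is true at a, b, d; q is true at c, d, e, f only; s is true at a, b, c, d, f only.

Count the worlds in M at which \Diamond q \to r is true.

Recall that \Diamond ψ holds at a world iff ψ holds at some accessible world.
Let φ = \Diamond q \to r. Evaluate φ at each world:
  a (successors {b}): φ is true.
  b (successors {c}): φ is true.
  c (successors {a, f}): φ is false.
  d (successors {a, b, d}): φ is true.
  e (successors {a, b, e, f}): φ is false.
  f (successors {a, b, c, d}): φ is false.
For instance, at d:
  At d: \Diamond q is true, r is true, so \Diamond q \to r is true.
    At d: \Diamond q requires q at some successor in {a, b, d}.
      q holds at d, so \Diamond q is true at d.
Satisfying worlds: {a, b, d}

3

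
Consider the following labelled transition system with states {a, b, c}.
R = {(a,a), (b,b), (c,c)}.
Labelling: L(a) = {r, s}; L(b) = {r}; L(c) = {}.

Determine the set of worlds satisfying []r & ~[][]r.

Recall that []ψ holds at a world iff ψ holds at every accessible world, and <>ψ holds iff ψ holds at some accessible world.
Let φ = []r & ~[][]r. Evaluate φ at each world:
  a (successors {a}): φ is false.
  b (successors {b}): φ is false.
  c (successors {c}): φ is false.
For instance, at b:
  At b: []r is true, ~[][]r is false, so []r & ~[][]r is false.
    At b: []r requires r at every successor {b}.
      At b: r is true.
    So []r is true at b.
    At b: [][]r is true, so ~[][]r is false.
      At b: [][]r requires []r at every successor {b}.
        At b: []r is true.
      So [][]r is true at b.
Satisfying worlds: none.

none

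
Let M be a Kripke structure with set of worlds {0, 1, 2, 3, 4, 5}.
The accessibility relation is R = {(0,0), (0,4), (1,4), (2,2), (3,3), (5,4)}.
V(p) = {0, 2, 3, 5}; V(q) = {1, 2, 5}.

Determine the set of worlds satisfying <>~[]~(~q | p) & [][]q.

2

Recall that []ψ holds at a world iff ψ holds at every accessible world, and <>ψ holds iff ψ holds at some accessible world.
Let φ = <>~[]~(~q | p) & [][]q. Evaluate φ at each world:
  0 (successors {0, 4}): φ is false.
  1 (successors {4}): φ is false.
  2 (successors {2}): φ is true.
  3 (successors {3}): φ is false.
  4 (successors ∅): φ is false.
  5 (successors {4}): φ is false.
For instance, at 0:
  At 0: <>~[]~(~q | p) is true, [][]q is false, so <>~[]~(~q | p) & [][]q is false.
    At 0: <>~[]~(~q | p) requires ~[]~(~q | p) at some successor in {0, 4}.
      ~[]~(~q | p) holds at 0, so <>~[]~(~q | p) is true at 0.
    At 0: [][]q requires []q at every successor {0, 4}.
      []q fails at 0, so [][]q is false at 0.
Satisfying worlds: {2}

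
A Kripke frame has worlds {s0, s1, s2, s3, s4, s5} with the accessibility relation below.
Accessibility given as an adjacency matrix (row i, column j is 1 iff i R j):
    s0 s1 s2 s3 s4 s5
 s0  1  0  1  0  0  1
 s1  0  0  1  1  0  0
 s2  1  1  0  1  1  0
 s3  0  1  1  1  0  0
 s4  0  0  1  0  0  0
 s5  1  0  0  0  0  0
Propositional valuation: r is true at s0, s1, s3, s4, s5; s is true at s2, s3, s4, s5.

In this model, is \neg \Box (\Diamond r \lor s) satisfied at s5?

No

At s5: \Box (\Diamond r \lor s) is true, so \neg \Box (\Diamond r \lor s) is false.
  At s5: \Box (\Diamond r \lor s) requires \Diamond r \lor s at every successor {s0}.
      At s0: \Diamond r is true, s is false, so \Diamond r \lor s is true.
  So \Box (\Diamond r \lor s) is true at s5.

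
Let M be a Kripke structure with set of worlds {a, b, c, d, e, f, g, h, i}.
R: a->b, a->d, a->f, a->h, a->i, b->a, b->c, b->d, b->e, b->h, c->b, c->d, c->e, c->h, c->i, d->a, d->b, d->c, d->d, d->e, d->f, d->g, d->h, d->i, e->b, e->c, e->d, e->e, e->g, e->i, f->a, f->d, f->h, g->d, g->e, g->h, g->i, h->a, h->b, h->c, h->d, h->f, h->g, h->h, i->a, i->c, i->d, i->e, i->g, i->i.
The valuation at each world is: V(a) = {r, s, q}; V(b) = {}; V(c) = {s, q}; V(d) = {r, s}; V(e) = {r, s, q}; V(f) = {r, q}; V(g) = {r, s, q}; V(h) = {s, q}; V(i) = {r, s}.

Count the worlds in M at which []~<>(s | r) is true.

0

Let φ = []~<>(s | r). Evaluate φ at each world:
  a (successors {b, d, f, h, i}): φ is false.
  b (successors {a, c, d, e, h}): φ is false.
  c (successors {b, d, e, h, i}): φ is false.
  d (successors {a, b, c, d, e, f, g, h, i}): φ is false.
  e (successors {b, c, d, e, g, i}): φ is false.
  f (successors {a, d, h}): φ is false.
  g (successors {d, e, h, i}): φ is false.
  h (successors {a, b, c, d, f, g, h}): φ is false.
  i (successors {a, c, d, e, g, i}): φ is false.
For instance, at i:
  At i: []~<>(s | r) requires ~<>(s | r) at every successor {a, c, d, e, g, i}.
    ~<>(s | r) fails at a, so []~<>(s | r) is false at i.
      At a: <>(s | r) is true, so ~<>(s | r) is false.
Satisfying worlds: none.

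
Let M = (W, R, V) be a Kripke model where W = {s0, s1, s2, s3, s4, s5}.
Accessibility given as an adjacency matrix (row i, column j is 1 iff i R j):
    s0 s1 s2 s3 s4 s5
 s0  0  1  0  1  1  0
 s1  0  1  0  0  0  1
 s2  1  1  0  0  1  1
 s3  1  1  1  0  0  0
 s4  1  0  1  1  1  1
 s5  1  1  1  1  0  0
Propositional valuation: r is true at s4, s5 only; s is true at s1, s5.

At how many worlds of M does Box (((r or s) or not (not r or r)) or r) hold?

1

Let φ = Box (((r or s) or not (not r or r)) or r). Evaluate φ at each world:
  s0 (successors {s1, s3, s4}): φ is false.
  s1 (successors {s1, s5}): φ is true.
  s2 (successors {s0, s1, s4, s5}): φ is false.
  s3 (successors {s0, s1, s2}): φ is false.
  s4 (successors {s0, s2, s3, s4, s5}): φ is false.
  s5 (successors {s0, s1, s2, s3}): φ is false.
For instance, at s0:
  At s0: Box (((r or s) or not (not r or r)) or r) requires ((r or s) or not (not r or r)) or r at every successor {s1, s3, s4}.
    ((r or s) or not (not r or r)) or r fails at s3, so Box (((r or s) or not (not r or r)) or r) is false at s0.
Satisfying worlds: {s1}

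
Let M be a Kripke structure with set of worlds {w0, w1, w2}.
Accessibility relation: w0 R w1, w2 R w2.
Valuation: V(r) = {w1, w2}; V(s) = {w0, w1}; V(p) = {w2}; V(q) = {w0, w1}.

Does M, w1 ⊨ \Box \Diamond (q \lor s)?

Yes

At w1: no accessible worlds, so \Box \Diamond (q \lor s) holds vacuously.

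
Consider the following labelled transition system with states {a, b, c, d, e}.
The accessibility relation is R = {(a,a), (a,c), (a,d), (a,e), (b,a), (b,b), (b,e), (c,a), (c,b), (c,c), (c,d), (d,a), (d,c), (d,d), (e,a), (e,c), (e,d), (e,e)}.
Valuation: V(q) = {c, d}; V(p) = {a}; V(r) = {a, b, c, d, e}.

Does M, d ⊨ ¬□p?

At d: □p is false, so ¬□p is true.
  At d: □p requires p at every successor {a, c, d}.
    p fails at c, so □p is false at d.

Yes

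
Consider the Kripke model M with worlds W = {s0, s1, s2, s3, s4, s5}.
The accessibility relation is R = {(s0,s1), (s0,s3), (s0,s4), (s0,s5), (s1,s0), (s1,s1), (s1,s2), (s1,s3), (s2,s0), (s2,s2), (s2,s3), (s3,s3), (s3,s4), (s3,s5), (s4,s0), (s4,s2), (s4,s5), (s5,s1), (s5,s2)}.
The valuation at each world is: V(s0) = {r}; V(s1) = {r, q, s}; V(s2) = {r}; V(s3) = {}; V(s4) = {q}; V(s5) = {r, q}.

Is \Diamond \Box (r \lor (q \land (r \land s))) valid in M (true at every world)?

No

Let φ = \Diamond \Box (r \lor (q \land (r \land s))). Evaluate φ at each world:
  s0 (successors {s1, s3, s4, s5}): φ is true.
  s1 (successors {s0, s1, s2, s3}): φ is false.
  s2 (successors {s0, s2, s3}): φ is false.
  s3 (successors {s3, s4, s5}): φ is true.
  s4 (successors {s0, s2, s5}): φ is true.
  s5 (successors {s1, s2}): φ is false.
Detail at s1 (counterexample):
  At s1: \Diamond \Box (r \lor (q \land (r \land s))) requires \Box (r \lor (q \land (r \land s))) at some successor in {s0, s1, s2, s3}.
    At s0: \Box (r \lor (q \land (r \land s))) is false.
    At s1: \Box (r \lor (q \land (r \land s))) is false.
    At s2: \Box (r \lor (q \land (r \land s))) is false.
    At s3: \Box (r \lor (q \land (r \land s))) is false.
  So \Diamond \Box (r \lor (q \land (r \land s))) is false at s1.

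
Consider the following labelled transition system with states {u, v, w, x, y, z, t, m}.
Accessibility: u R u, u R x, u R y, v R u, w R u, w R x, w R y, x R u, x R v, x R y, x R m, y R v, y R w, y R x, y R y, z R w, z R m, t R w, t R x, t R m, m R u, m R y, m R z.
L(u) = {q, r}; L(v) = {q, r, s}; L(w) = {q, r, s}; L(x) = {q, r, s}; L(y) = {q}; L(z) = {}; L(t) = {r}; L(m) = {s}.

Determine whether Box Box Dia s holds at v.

At v: Box Box Dia s requires Box Dia s at every successor {u}.
    At u: Box Dia s requires Dia s at every successor {u, x, y}.
      At u: Dia s is true.
      At x: Dia s is true.
      At y: Dia s is true.
    So Box Dia s is true at u.
So Box Box Dia s is true at v.

Yes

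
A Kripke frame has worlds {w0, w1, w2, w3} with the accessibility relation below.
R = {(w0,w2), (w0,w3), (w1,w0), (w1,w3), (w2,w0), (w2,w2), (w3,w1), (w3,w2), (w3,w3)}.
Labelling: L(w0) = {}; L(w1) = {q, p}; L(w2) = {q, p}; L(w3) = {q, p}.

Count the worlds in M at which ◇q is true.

4

Let φ = ◇q. Evaluate φ at each world:
  w0 (successors {w2, w3}): φ is true.
  w1 (successors {w0, w3}): φ is true.
  w2 (successors {w0, w2}): φ is true.
  w3 (successors {w1, w2, w3}): φ is true.
For instance, at w3:
  At w3: ◇q requires q at some successor in {w1, w2, w3}.
    q holds at w1, so ◇q is true at w3.
Satisfying worlds: {w0, w1, w2, w3}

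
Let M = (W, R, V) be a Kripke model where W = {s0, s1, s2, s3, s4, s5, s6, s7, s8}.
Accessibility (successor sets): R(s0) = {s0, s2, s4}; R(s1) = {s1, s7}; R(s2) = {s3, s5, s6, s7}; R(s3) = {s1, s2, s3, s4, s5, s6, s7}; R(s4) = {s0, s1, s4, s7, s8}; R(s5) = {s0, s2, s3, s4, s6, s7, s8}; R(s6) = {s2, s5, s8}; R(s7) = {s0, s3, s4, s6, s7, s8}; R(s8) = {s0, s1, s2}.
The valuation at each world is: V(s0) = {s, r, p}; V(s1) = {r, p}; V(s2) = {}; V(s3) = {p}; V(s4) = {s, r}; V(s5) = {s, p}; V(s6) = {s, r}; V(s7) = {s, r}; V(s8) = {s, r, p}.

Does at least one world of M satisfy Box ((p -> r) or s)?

Yes

Recall that Box ψ holds at a world iff ψ holds at every accessible world, and Dia ψ holds iff ψ holds at some accessible world.
Let φ = Box ((p -> r) or s). Evaluate φ at each world:
  s0 (successors {s0, s2, s4}): φ is true.
  s1 (successors {s1, s7}): φ is true.
  s2 (successors {s3, s5, s6, s7}): φ is false.
  s3 (successors {s1, s2, s3, s4, s5, s6, s7}): φ is false.
  s4 (successors {s0, s1, s4, s7, s8}): φ is true.
  s5 (successors {s0, s2, s3, s4, s6, s7, s8}): φ is false.
  s6 (successors {s2, s5, s8}): φ is true.
  s7 (successors {s0, s3, s4, s6, s7, s8}): φ is false.
  s8 (successors {s0, s1, s2}): φ is true.
Detail at s0 (witness):
  At s0: Box ((p -> r) or s) requires (p -> r) or s at every successor {s0, s2, s4}.
    At s0: (p -> r) or s is true.
    At s2: (p -> r) or s is true.
    At s4: (p -> r) or s is true.
  So Box ((p -> r) or s) is true at s0.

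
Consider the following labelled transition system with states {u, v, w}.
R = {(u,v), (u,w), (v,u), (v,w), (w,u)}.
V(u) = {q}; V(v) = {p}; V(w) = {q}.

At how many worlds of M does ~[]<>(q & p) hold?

3

Let φ = ~[]<>(q & p). Evaluate φ at each world:
  u (successors {v, w}): φ is true.
  v (successors {u, w}): φ is true.
  w (successors {u}): φ is true.
For instance, at w:
  At w: []<>(q & p) is false, so ~[]<>(q & p) is true.
    At w: []<>(q & p) requires <>(q & p) at every successor {u}.
      <>(q & p) fails at u, so []<>(q & p) is false at w.
Satisfying worlds: {u, v, w}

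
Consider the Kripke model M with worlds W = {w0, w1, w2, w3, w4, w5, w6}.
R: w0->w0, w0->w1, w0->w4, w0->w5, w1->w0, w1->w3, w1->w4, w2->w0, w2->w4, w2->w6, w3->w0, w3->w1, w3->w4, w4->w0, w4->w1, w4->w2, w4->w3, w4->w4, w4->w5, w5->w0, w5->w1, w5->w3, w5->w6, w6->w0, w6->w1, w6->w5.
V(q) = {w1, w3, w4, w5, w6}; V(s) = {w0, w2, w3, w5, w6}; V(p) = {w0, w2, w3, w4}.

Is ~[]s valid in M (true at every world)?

Yes

Let φ = ~[]s. Evaluate φ at each world:
  w0 (successors {w0, w1, w4, w5}): φ is true.
  w1 (successors {w0, w3, w4}): φ is true.
  w2 (successors {w0, w4, w6}): φ is true.
  w3 (successors {w0, w1, w4}): φ is true.
  w4 (successors {w0, w1, w2, w3, w4, w5}): φ is true.
  w5 (successors {w0, w1, w3, w6}): φ is true.
  w6 (successors {w0, w1, w5}): φ is true.
For instance, at w1:
  At w1: []s is false, so ~[]s is true.
    At w1: []s requires s at every successor {w0, w3, w4}.
      s fails at w4, so []s is false at w1.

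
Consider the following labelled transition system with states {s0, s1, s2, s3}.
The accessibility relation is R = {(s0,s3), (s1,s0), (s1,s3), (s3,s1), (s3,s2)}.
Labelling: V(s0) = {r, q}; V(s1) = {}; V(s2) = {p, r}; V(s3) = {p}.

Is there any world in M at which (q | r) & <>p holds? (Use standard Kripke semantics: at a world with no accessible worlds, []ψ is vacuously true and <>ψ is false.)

Yes

Let φ = (q | r) & <>p. Evaluate φ at each world:
  s0 (successors {s3}): φ is true.
  s1 (successors {s0, s3}): φ is false.
  s2 (successors ∅): φ is false.
  s3 (successors {s1, s2}): φ is false.
Detail at s0 (witness):
  At s0: q | r is true, <>p is true, so (q | r) & <>p is true.
    At s0: <>p requires p at some successor in {s3}.
      p holds at s3, so <>p is true at s0.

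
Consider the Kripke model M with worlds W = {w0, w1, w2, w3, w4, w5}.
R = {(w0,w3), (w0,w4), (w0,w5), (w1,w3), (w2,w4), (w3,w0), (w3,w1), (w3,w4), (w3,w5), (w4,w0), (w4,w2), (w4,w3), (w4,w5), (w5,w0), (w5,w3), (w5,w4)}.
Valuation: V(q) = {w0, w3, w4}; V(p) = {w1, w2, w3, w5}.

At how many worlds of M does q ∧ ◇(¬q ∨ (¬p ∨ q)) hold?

3

Let φ = q ∧ ◇(¬q ∨ (¬p ∨ q)). Evaluate φ at each world:
  w0 (successors {w3, w4, w5}): φ is true.
  w1 (successors {w3}): φ is false.
  w2 (successors {w4}): φ is false.
  w3 (successors {w0, w1, w4, w5}): φ is true.
  w4 (successors {w0, w2, w3, w5}): φ is true.
  w5 (successors {w0, w3, w4}): φ is false.
For instance, at w1:
  At w1: q is false, ◇(¬q ∨ (¬p ∨ q)) is true, so q ∧ ◇(¬q ∨ (¬p ∨ q)) is false.
    At w1: ◇(¬q ∨ (¬p ∨ q)) requires ¬q ∨ (¬p ∨ q) at some successor in {w3}.
      ¬q ∨ (¬p ∨ q) holds at w3, so ◇(¬q ∨ (¬p ∨ q)) is true at w1.
Satisfying worlds: {w0, w3, w4}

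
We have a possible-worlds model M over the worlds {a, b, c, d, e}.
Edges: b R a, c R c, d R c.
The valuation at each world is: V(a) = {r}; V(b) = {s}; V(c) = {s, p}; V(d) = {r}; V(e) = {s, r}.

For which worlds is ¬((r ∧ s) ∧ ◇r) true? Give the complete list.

Let φ = ¬((r ∧ s) ∧ ◇r). Evaluate φ at each world:
  a (successors ∅): φ is true.
  b (successors {a}): φ is true.
  c (successors {c}): φ is true.
  d (successors {c}): φ is true.
  e (successors ∅): φ is true.
For instance, at d:
  At d: (r ∧ s) ∧ ◇r is false, so ¬((r ∧ s) ∧ ◇r) is true.
    At d: r ∧ s is false, ◇r is false, so (r ∧ s) ∧ ◇r is false.
      At d: ◇r requires r at some successor in {c}.
        At c: r is false.
      So ◇r is false at d.
Satisfying worlds: {a, b, c, d, e}

a, b, c, d, e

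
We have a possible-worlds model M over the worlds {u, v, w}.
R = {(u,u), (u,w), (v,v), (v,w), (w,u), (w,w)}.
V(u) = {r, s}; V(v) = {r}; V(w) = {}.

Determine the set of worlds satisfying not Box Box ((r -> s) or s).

v

Let φ = not Box Box ((r -> s) or s). Evaluate φ at each world:
  u (successors {u, w}): φ is false.
  v (successors {v, w}): φ is true.
  w (successors {u, w}): φ is false.
For instance, at v:
  At v: Box Box ((r -> s) or s) is false, so not Box Box ((r -> s) or s) is true.
    At v: Box Box ((r -> s) or s) requires Box ((r -> s) or s) at every successor {v, w}.
      Box ((r -> s) or s) fails at v, so Box Box ((r -> s) or s) is false at v.
Satisfying worlds: {v}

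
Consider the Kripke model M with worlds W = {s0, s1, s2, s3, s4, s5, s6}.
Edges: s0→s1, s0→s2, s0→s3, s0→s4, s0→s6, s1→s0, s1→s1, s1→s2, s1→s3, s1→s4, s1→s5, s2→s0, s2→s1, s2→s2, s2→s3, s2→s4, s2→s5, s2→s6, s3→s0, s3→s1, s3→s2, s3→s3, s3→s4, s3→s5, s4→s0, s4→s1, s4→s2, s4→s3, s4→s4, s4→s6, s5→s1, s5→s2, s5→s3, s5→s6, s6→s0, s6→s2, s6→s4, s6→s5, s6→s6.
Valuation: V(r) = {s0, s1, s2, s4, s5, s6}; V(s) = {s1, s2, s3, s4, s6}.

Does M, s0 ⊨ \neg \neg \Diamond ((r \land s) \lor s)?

At s0: \neg \Diamond ((r \land s) \lor s) is false, so \neg \neg \Diamond ((r \land s) \lor s) is true.
  At s0: \Diamond ((r \land s) \lor s) is true, so \neg \Diamond ((r \land s) \lor s) is false.
    At s0: \Diamond ((r \land s) \lor s) requires (r \land s) \lor s at some successor in {s1, s2, s3, s4, s6}.
      (r \land s) \lor s holds at s1, so \Diamond ((r \land s) \lor s) is true at s0.

Yes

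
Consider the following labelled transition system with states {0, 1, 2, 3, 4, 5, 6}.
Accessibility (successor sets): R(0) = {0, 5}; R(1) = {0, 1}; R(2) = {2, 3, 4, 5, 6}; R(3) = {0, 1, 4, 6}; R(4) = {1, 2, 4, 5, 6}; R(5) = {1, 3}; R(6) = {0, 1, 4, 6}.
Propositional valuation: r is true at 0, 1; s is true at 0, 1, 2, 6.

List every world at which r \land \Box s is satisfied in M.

Let φ = r \land \Box s. Evaluate φ at each world:
  0 (successors {0, 5}): φ is false.
  1 (successors {0, 1}): φ is true.
  2 (successors {2, 3, 4, 5, 6}): φ is false.
  3 (successors {0, 1, 4, 6}): φ is false.
  4 (successors {1, 2, 4, 5, 6}): φ is false.
  5 (successors {1, 3}): φ is false.
  6 (successors {0, 1, 4, 6}): φ is false.
For instance, at 3:
  At 3: r is false, \Box s is false, so r \land \Box s is false.
    At 3: \Box s requires s at every successor {0, 1, 4, 6}.
      s fails at 4, so \Box s is false at 3.
Satisfying worlds: {1}

1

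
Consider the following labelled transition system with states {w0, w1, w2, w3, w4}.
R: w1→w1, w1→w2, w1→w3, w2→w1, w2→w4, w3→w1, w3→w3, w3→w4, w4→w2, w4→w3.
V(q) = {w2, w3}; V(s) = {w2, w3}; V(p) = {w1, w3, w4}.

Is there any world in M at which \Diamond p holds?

Yes

Recall that \Diamond ψ holds at a world iff ψ holds at some accessible world.
Let φ = \Diamond p. Evaluate φ at each world:
  w0 (successors ∅): φ is false.
  w1 (successors {w1, w2, w3}): φ is true.
  w2 (successors {w1, w4}): φ is true.
  w3 (successors {w1, w3, w4}): φ is true.
  w4 (successors {w2, w3}): φ is true.
Detail at w1 (witness):
  At w1: \Diamond p requires p at some successor in {w1, w2, w3}.
    p holds at w1, so \Diamond p is true at w1.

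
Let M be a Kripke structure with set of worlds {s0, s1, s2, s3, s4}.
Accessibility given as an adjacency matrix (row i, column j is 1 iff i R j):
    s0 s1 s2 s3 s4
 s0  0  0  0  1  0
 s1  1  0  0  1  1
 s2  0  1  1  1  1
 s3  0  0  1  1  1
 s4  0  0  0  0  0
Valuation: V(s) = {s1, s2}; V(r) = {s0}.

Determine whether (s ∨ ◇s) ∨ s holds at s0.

At s0: s ∨ ◇s is false, s is false, so (s ∨ ◇s) ∨ s is false.
  At s0: s is false, ◇s is false, so s ∨ ◇s is false.
    At s0: ◇s requires s at some successor in {s3}.
      At s3: s is false.
    So ◇s is false at s0.

No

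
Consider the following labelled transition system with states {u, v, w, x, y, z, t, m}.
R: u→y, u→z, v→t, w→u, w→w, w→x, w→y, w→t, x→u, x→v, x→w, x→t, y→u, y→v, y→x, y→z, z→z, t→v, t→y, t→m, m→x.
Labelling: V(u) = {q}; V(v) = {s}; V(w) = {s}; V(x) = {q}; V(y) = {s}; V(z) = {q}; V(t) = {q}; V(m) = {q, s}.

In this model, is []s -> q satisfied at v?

At v: []s is false, q is false, so []s -> q is true.
  At v: []s requires s at every successor {t}.
    s fails at t, so []s is false at v.

Yes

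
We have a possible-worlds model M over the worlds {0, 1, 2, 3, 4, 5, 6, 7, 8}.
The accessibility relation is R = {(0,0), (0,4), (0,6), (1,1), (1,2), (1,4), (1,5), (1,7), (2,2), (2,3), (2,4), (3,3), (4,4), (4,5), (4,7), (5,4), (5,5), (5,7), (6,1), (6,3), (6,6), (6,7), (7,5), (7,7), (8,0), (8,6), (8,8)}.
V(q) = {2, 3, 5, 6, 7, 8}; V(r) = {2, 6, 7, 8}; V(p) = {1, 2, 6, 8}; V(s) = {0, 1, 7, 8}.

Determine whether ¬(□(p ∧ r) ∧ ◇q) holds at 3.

Yes

Recall that □ψ holds at a world iff ψ holds at every accessible world, and ◇ψ holds iff ψ holds at some accessible world.
At 3: □(p ∧ r) ∧ ◇q is false, so ¬(□(p ∧ r) ∧ ◇q) is true.
  At 3: □(p ∧ r) is false, ◇q is true, so □(p ∧ r) ∧ ◇q is false.
    At 3: □(p ∧ r) requires p ∧ r at every successor {3}.
      p ∧ r fails at 3, so □(p ∧ r) is false at 3.
    At 3: ◇q requires q at some successor in {3}.
      q holds at 3, so ◇q is true at 3.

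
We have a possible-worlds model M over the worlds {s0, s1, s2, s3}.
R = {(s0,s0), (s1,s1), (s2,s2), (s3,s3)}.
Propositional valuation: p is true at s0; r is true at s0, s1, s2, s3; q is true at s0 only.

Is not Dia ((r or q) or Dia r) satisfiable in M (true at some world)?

Let φ = not Dia ((r or q) or Dia r). Evaluate φ at each world:
  s0 (successors {s0}): φ is false.
  s1 (successors {s1}): φ is false.
  s2 (successors {s2}): φ is false.
  s3 (successors {s3}): φ is false.
For instance, at s3:
  At s3: Dia ((r or q) or Dia r) is true, so not Dia ((r or q) or Dia r) is false.
    At s3: Dia ((r or q) or Dia r) requires (r or q) or Dia r at some successor in {s3}.
      (r or q) or Dia r holds at s3, so Dia ((r or q) or Dia r) is true at s3.

No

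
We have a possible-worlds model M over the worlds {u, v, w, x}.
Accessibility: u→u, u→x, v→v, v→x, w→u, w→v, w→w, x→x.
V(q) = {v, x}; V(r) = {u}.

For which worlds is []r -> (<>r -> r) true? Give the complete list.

Recall that []ψ holds at a world iff ψ holds at every accessible world, and <>ψ holds iff ψ holds at some accessible world.
Let φ = []r -> (<>r -> r). Evaluate φ at each world:
  u (successors {u, x}): φ is true.
  v (successors {v, x}): φ is true.
  w (successors {u, v, w}): φ is true.
  x (successors {x}): φ is true.
For instance, at w:
  At w: []r is false, <>r -> r is false, so []r -> (<>r -> r) is true.
    At w: []r requires r at every successor {u, v, w}.
      r fails at v, so []r is false at w.
    At w: <>r is true, r is false, so <>r -> r is false.
      At w: <>r requires r at some successor in {u, v, w}.
        r holds at u, so <>r is true at w.
Satisfying worlds: {u, v, w, x}

u, v, w, x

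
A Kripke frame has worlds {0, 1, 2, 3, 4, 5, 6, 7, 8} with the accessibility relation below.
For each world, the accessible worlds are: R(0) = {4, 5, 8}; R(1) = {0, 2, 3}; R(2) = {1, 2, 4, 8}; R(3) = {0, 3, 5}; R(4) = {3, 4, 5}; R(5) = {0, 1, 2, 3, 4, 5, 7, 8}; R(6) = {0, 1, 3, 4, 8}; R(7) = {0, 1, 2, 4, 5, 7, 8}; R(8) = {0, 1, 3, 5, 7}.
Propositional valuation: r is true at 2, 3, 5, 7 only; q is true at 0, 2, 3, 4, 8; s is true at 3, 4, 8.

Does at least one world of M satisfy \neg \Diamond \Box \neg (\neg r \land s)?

Recall that \Box ψ holds at a world iff ψ holds at every accessible world, and \Diamond ψ holds iff ψ holds at some accessible world.
Let φ = \neg \Diamond \Box \neg (\neg r \land s). Evaluate φ at each world:
  0 (successors {4, 5, 8}): φ is false.
  1 (successors {0, 2, 3}): φ is false.
  2 (successors {1, 2, 4, 8}): φ is false.
  3 (successors {0, 3, 5}): φ is false.
  4 (successors {3, 4, 5}): φ is false.
  5 (successors {0, 1, 2, 3, 4, 5, 7, 8}): φ is false.
  6 (successors {0, 1, 3, 4, 8}): φ is false.
  7 (successors {0, 1, 2, 4, 5, 7, 8}): φ is false.
  8 (successors {0, 1, 3, 5, 7}): φ is false.
For instance, at 6:
  At 6: \Diamond \Box \neg (\neg r \land s) is true, so \neg \Diamond \Box \neg (\neg r \land s) is false.
    At 6: \Diamond \Box \neg (\neg r \land s) requires \Box \neg (\neg r \land s) at some successor in {0, 1, 3, 4, 8}.
      \Box \neg (\neg r \land s) holds at 1, so \Diamond \Box \neg (\neg r \land s) is true at 6.

No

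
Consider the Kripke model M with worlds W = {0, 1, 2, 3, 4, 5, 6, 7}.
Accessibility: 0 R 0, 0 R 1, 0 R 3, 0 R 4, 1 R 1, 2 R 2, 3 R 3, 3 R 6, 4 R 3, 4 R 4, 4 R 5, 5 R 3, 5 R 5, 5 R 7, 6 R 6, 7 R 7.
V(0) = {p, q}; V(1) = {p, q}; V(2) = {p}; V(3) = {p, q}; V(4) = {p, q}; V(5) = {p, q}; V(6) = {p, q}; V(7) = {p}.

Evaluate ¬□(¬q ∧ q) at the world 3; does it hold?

Recall that □ψ holds at a world iff ψ holds at every accessible world, and ◇ψ holds iff ψ holds at some accessible world.
At 3: □(¬q ∧ q) is false, so ¬□(¬q ∧ q) is true.
  At 3: □(¬q ∧ q) requires ¬q ∧ q at every successor {3, 6}.
    ¬q ∧ q fails at 3, so □(¬q ∧ q) is false at 3.

Yes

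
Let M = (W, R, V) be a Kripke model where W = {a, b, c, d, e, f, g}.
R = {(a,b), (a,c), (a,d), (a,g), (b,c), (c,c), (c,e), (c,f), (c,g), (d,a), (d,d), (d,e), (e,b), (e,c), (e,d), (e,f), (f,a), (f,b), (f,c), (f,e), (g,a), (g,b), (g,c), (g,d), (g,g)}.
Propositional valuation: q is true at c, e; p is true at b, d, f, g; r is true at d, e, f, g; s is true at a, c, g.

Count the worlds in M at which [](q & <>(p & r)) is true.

Recall that []ψ holds at a world iff ψ holds at every accessible world, and <>ψ holds iff ψ holds at some accessible world.
Let φ = [](q & <>(p & r)). Evaluate φ at each world:
  a (successors {b, c, d, g}): φ is false.
  b (successors {c}): φ is true.
  c (successors {c, e, f, g}): φ is false.
  d (successors {a, d, e}): φ is false.
  e (successors {b, c, d, f}): φ is false.
  f (successors {a, b, c, e}): φ is false.
  g (successors {a, b, c, d, g}): φ is false.
For instance, at g:
  At g: [](q & <>(p & r)) requires q & <>(p & r) at every successor {a, b, c, d, g}.
    q & <>(p & r) fails at a, so [](q & <>(p & r)) is false at g.
      At a: q is false, <>(p & r) is true, so q & <>(p & r) is false.
Satisfying worlds: {b}

1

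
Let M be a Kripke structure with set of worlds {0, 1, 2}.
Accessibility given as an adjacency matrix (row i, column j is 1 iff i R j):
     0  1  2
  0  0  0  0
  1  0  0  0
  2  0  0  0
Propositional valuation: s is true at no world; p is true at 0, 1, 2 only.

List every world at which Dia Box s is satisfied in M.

Let φ = Dia Box s. Evaluate φ at each world:
  0 (successors ∅): φ is false.
  1 (successors ∅): φ is false.
  2 (successors ∅): φ is false.
For instance, at 2:
  At 2: no accessible worlds, so Dia Box s is false.
Satisfying worlds: none.

none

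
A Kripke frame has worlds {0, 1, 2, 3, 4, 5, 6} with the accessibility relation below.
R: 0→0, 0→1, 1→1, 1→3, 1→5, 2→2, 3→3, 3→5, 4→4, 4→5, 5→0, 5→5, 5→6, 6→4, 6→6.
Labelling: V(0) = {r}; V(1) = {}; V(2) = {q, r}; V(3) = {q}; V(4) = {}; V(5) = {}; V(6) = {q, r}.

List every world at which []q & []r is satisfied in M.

Let φ = []q & []r. Evaluate φ at each world:
  0 (successors {0, 1}): φ is false.
  1 (successors {1, 3, 5}): φ is false.
  2 (successors {2}): φ is true.
  3 (successors {3, 5}): φ is false.
  4 (successors {4, 5}): φ is false.
  5 (successors {0, 5, 6}): φ is false.
  6 (successors {4, 6}): φ is false.
For instance, at 2:
  At 2: []q is true, []r is true, so []q & []r is true.
    At 2: []q requires q at every successor {2}.
      At 2: q is true.
    So []q is true at 2.
    At 2: []r requires r at every successor {2}.
      At 2: r is true.
    So []r is true at 2.
Satisfying worlds: {2}

2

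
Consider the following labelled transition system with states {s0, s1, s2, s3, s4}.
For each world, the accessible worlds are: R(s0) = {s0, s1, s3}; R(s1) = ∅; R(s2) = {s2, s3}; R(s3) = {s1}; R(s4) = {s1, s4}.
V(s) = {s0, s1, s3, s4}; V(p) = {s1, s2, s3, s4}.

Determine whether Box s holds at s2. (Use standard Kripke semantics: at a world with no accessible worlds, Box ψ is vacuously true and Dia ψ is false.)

Recall that Box ψ holds at a world iff ψ holds at every accessible world, and Dia ψ holds iff ψ holds at some accessible world.
At s2: Box s requires s at every successor {s2, s3}.
  s fails at s2, so Box s is false at s2.

No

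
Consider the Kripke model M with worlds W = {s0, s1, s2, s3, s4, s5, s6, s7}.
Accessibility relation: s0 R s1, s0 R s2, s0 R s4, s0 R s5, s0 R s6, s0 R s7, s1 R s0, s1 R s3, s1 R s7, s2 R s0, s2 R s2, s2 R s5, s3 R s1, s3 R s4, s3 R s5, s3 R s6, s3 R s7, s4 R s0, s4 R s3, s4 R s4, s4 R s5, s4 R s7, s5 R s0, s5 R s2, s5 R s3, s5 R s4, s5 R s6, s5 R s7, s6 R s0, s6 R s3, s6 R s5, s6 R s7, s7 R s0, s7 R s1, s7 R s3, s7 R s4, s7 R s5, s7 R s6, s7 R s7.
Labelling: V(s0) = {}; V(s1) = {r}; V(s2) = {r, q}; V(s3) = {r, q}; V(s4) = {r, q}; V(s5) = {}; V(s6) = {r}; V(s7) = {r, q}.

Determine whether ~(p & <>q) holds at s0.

Yes

Recall that <>ψ holds at a world iff ψ holds at some accessible world.
At s0: p & <>q is false, so ~(p & <>q) is true.
  At s0: p is false, <>q is true, so p & <>q is false.
    At s0: <>q requires q at some successor in {s1, s2, s4, s5, s6, s7}.
      q holds at s2, so <>q is true at s0.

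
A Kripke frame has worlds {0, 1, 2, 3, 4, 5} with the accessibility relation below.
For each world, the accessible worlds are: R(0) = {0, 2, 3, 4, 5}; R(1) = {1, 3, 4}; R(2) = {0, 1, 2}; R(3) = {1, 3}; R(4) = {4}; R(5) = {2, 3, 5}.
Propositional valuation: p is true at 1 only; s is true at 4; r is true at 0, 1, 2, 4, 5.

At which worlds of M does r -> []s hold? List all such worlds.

Let φ = r -> []s. Evaluate φ at each world:
  0 (successors {0, 2, 3, 4, 5}): φ is false.
  1 (successors {1, 3, 4}): φ is false.
  2 (successors {0, 1, 2}): φ is false.
  3 (successors {1, 3}): φ is true.
  4 (successors {4}): φ is true.
  5 (successors {2, 3, 5}): φ is false.
For instance, at 1:
  At 1: r is true, []s is false, so r -> []s is false.
    At 1: []s requires s at every successor {1, 3, 4}.
      s fails at 1, so []s is false at 1.
Satisfying worlds: {3, 4}

3, 4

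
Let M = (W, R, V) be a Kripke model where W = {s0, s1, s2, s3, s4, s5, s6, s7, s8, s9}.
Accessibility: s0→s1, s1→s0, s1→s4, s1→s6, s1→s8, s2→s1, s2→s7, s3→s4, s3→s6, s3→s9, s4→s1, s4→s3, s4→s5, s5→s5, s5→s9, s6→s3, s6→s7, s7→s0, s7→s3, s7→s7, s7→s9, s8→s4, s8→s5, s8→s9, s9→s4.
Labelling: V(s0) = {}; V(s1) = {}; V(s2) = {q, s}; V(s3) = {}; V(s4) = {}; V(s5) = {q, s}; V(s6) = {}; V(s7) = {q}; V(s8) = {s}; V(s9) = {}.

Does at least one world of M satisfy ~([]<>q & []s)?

Let φ = ~([]<>q & []s). Evaluate φ at each world:
  s0 (successors {s1}): φ is true.
  s1 (successors {s0, s4, s6, s8}): φ is true.
  s2 (successors {s1, s7}): φ is true.
  s3 (successors {s4, s6, s9}): φ is true.
  s4 (successors {s1, s3, s5}): φ is true.
  s5 (successors {s5, s9}): φ is true.
  s6 (successors {s3, s7}): φ is true.
  s7 (successors {s0, s3, s7, s9}): φ is true.
  s8 (successors {s4, s5, s9}): φ is true.
  s9 (successors {s4}): φ is true.
Detail at s0 (witness):
  At s0: []<>q & []s is false, so ~([]<>q & []s) is true.
    At s0: []<>q is false, []s is false, so []<>q & []s is false.
      At s0: []<>q requires <>q at every successor {s1}.
        <>q fails at s1, so []<>q is false at s0.
      At s0: []s requires s at every successor {s1}.
        s fails at s1, so []s is false at s0.

Yes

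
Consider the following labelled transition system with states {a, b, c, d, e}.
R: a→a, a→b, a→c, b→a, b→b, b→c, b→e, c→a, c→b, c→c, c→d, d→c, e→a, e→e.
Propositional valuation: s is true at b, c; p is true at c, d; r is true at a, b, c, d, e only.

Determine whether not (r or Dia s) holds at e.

Recall that Dia ψ holds at a world iff ψ holds at some accessible world.
At e: r or Dia s is true, so not (r or Dia s) is false.
  At e: r is true, Dia s is false, so r or Dia s is true.
    At e: Dia s requires s at some successor in {a, e}.
      At a: s is false.
      At e: s is false.
    So Dia s is false at e.

No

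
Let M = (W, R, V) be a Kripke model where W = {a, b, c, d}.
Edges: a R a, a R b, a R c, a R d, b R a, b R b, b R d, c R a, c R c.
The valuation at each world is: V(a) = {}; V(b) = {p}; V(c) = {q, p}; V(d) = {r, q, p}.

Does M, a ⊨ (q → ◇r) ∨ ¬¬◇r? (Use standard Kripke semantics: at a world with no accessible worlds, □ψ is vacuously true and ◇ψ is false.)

Recall that ◇ψ holds at a world iff ψ holds at some accessible world.
At a: q → ◇r is true, ¬¬◇r is true, so (q → ◇r) ∨ ¬¬◇r is true.
  At a: q is false, ◇r is true, so q → ◇r is true.
    At a: ◇r requires r at some successor in {a, b, c, d}.
      r holds at d, so ◇r is true at a.
  At a: ¬◇r is false, so ¬¬◇r is true.
    At a: ◇r is true, so ¬◇r is false.
      At a: ◇r requires r at some successor in {a, b, c, d}.
        r holds at d, so ◇r is true at a.

Yes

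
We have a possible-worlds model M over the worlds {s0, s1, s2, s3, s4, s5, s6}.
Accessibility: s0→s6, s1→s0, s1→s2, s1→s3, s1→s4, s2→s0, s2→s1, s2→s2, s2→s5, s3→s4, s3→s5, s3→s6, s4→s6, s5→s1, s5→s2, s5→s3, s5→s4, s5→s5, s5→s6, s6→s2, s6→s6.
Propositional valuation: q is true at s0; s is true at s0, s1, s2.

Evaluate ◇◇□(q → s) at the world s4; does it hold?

Yes

Recall that □ψ holds at a world iff ψ holds at every accessible world, and ◇ψ holds iff ψ holds at some accessible world.
At s4: ◇◇□(q → s) requires ◇□(q → s) at some successor in {s6}.
  ◇□(q → s) holds at s6, so ◇◇□(q → s) is true at s4.
    At s6: ◇□(q → s) requires □(q → s) at some successor in {s2, s6}.
      □(q → s) holds at s2, so ◇□(q → s) is true at s6.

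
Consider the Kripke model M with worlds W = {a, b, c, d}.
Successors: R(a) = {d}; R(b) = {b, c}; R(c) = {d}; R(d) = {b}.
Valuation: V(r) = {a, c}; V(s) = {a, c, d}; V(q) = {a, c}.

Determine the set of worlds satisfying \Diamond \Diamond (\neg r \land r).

none

Let φ = \Diamond \Diamond (\neg r \land r). Evaluate φ at each world:
  a (successors {d}): φ is false.
  b (successors {b, c}): φ is false.
  c (successors {d}): φ is false.
  d (successors {b}): φ is false.
For instance, at c:
  At c: \Diamond \Diamond (\neg r \land r) requires \Diamond (\neg r \land r) at some successor in {d}.
    At d: \Diamond (\neg r \land r) is false.
  So \Diamond \Diamond (\neg r \land r) is false at c.
Satisfying worlds: none.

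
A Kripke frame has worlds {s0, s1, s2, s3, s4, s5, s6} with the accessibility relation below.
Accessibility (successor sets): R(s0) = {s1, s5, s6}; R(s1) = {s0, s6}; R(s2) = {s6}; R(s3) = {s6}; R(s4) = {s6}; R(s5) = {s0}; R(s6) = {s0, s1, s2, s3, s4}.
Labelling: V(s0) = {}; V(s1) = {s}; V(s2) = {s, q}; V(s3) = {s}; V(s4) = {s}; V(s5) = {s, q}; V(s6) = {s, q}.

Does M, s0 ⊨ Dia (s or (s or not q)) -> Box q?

Recall that Box ψ holds at a world iff ψ holds at every accessible world, and Dia ψ holds iff ψ holds at some accessible world.
At s0: Dia (s or (s or not q)) is true, Box q is false, so Dia (s or (s or not q)) -> Box q is false.
  At s0: Dia (s or (s or not q)) requires s or (s or not q) at some successor in {s1, s5, s6}.
    s or (s or not q) holds at s1, so Dia (s or (s or not q)) is true at s0.
  At s0: Box q requires q at every successor {s1, s5, s6}.
    q fails at s1, so Box q is false at s0.

No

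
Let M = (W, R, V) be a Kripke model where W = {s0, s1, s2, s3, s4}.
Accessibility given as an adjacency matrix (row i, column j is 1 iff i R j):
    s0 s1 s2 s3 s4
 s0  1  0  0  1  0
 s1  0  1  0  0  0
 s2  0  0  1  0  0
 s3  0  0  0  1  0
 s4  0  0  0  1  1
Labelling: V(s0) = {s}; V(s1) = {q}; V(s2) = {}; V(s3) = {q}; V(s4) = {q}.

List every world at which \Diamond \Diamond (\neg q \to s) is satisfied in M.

s0, s1, s3, s4

Let φ = \Diamond \Diamond (\neg q \to s). Evaluate φ at each world:
  s0 (successors {s0, s3}): φ is true.
  s1 (successors {s1}): φ is true.
  s2 (successors {s2}): φ is false.
  s3 (successors {s3}): φ is true.
  s4 (successors {s3, s4}): φ is true.
For instance, at s2:
  At s2: \Diamond \Diamond (\neg q \to s) requires \Diamond (\neg q \to s) at some successor in {s2}.
    At s2: \Diamond (\neg q \to s) is false.
  So \Diamond \Diamond (\neg q \to s) is false at s2.
Satisfying worlds: {s0, s1, s3, s4}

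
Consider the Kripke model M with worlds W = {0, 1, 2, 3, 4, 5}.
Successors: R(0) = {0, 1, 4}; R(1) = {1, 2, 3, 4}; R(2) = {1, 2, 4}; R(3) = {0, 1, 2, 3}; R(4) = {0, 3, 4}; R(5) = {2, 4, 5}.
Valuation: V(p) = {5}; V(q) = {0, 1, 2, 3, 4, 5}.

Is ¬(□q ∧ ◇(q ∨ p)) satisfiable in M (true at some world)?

No

Let φ = ¬(□q ∧ ◇(q ∨ p)). Evaluate φ at each world:
  0 (successors {0, 1, 4}): φ is false.
  1 (successors {1, 2, 3, 4}): φ is false.
  2 (successors {1, 2, 4}): φ is false.
  3 (successors {0, 1, 2, 3}): φ is false.
  4 (successors {0, 3, 4}): φ is false.
  5 (successors {2, 4, 5}): φ is false.
For instance, at 5:
  At 5: □q ∧ ◇(q ∨ p) is true, so ¬(□q ∧ ◇(q ∨ p)) is false.
    At 5: □q is true, ◇(q ∨ p) is true, so □q ∧ ◇(q ∨ p) is true.
      At 5: □q requires q at every successor {2, 4, 5}.
        At 2: q is true.
        At 4: q is true.
        At 5: q is true.
      So □q is true at 5.
      At 5: ◇(q ∨ p) requires q ∨ p at some successor in {2, 4, 5}.
        q ∨ p holds at 2, so ◇(q ∨ p) is true at 5.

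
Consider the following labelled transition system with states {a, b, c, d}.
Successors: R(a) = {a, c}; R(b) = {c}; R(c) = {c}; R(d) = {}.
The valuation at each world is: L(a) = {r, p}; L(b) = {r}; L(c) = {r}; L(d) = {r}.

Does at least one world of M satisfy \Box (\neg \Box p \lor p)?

Let φ = \Box (\neg \Box p \lor p). Evaluate φ at each world:
  a (successors {a, c}): φ is true.
  b (successors {c}): φ is true.
  c (successors {c}): φ is true.
  d (successors ∅): φ is true.
Detail at a (witness):
  At a: \Box (\neg \Box p \lor p) requires \neg \Box p \lor p at every successor {a, c}.
      At a: \neg \Box p is true, p is true, so \neg \Box p \lor p is true.
      At c: \neg \Box p is true, p is false, so \neg \Box p \lor p is true.
  So \Box (\neg \Box p \lor p) is true at a.

Yes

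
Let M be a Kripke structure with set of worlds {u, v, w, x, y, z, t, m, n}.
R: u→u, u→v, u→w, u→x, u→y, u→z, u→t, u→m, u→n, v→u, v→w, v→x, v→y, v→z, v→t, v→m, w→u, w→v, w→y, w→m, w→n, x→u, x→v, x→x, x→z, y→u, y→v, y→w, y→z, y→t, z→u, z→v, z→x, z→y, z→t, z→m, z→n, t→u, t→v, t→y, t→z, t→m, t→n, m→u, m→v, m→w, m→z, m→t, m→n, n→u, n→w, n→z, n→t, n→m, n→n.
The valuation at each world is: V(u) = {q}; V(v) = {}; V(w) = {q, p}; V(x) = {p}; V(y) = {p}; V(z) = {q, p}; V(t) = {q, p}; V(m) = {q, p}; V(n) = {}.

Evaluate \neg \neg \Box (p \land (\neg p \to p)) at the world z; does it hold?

No

At z: \neg \Box (p \land (\neg p \to p)) is true, so \neg \neg \Box (p \land (\neg p \to p)) is false.
  At z: \Box (p \land (\neg p \to p)) is false, so \neg \Box (p \land (\neg p \to p)) is true.
    At z: \Box (p \land (\neg p \to p)) requires p \land (\neg p \to p) at every successor {u, v, x, y, t, m, n}.
      p \land (\neg p \to p) fails at u, so \Box (p \land (\neg p \to p)) is false at z.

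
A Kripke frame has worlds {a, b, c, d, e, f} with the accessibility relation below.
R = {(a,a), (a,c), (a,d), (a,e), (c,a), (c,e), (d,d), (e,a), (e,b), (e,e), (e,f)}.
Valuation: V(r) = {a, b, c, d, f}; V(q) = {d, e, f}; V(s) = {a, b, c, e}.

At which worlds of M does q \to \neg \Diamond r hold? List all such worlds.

a, b, c, f

Let φ = q \to \neg \Diamond r. Evaluate φ at each world:
  a (successors {a, c, d, e}): φ is true.
  b (successors ∅): φ is true.
  c (successors {a, e}): φ is true.
  d (successors {d}): φ is false.
  e (successors {a, b, e, f}): φ is false.
  f (successors ∅): φ is true.
For instance, at a:
  At a: q is false, \neg \Diamond r is false, so q \to \neg \Diamond r is true.
    At a: \Diamond r is true, so \neg \Diamond r is false.
      At a: \Diamond r requires r at some successor in {a, c, d, e}.
        r holds at a, so \Diamond r is true at a.
Satisfying worlds: {a, b, c, f}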